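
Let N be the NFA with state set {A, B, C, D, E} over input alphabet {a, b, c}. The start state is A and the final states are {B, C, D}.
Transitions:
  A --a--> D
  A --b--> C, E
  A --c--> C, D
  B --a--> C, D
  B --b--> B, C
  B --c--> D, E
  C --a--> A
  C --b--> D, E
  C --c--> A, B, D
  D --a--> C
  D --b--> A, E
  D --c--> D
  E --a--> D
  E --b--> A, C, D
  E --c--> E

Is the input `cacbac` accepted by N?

Start: {A}
read c: {C, D}
read a: {A, C}
read c: {A, B, C, D}
read b: {A, B, C, D, E}
read a: {A, C, D}
read c: {A, B, C, D}
Reachable ∩ accepting = {B, C, D} — nonempty.

accepted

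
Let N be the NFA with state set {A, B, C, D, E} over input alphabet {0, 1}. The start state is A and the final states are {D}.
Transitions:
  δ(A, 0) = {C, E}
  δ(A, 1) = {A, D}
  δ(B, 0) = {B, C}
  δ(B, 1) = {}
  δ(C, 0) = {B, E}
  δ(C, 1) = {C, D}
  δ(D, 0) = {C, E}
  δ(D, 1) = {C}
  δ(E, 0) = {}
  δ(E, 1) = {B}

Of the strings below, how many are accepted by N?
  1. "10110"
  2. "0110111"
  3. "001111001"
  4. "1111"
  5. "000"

2

"10110": rejected
"0110111": accepted
"001111001": rejected
"1111": accepted
"000": rejected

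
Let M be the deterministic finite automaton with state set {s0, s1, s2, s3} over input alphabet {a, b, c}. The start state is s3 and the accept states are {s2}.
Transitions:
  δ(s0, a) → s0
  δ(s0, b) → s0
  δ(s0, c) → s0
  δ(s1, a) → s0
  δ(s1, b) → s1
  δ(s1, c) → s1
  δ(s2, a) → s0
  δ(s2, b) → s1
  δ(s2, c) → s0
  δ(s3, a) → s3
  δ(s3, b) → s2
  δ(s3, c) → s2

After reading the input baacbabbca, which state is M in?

s3 --b--> s2
s2 --a--> s0
s0 --a--> s0
s0 --c--> s0
s0 --b--> s0
s0 --a--> s0
s0 --b--> s0
s0 --b--> s0
s0 --c--> s0
s0 --a--> s0

s0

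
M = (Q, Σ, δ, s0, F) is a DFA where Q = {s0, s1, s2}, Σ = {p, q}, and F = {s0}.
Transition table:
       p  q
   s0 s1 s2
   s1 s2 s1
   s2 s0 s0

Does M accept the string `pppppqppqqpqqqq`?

accepted

s0 --p--> s1
s1 --p--> s2
s2 --p--> s0
s0 --p--> s1
s1 --p--> s2
s2 --q--> s0
s0 --p--> s1
s1 --p--> s2
s2 --q--> s0
s0 --q--> s2
s2 --p--> s0
s0 --q--> s2
s2 --q--> s0
s0 --q--> s2
s2 --q--> s0
End in state s0, which is an accepting state.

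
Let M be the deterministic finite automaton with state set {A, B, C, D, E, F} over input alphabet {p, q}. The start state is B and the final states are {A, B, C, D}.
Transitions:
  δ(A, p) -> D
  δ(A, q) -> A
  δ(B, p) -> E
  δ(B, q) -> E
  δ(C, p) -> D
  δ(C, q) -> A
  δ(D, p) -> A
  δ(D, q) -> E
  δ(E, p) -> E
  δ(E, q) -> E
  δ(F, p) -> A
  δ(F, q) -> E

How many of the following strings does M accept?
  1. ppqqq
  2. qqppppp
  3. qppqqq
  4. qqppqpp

ppqqq: rejected
qqppppp: rejected
qppqqq: rejected
qqppqpp: rejected

0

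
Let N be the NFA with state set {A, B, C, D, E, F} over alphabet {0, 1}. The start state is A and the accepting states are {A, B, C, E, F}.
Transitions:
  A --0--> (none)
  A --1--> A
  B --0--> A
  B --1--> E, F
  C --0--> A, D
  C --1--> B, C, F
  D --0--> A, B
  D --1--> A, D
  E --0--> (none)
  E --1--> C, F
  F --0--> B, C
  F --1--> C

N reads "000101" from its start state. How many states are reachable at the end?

0

Start: {A}
read 0: {}
The reachable set is empty and stays empty for the remaining 5 symbols.
Final reachable set {} has 0 states.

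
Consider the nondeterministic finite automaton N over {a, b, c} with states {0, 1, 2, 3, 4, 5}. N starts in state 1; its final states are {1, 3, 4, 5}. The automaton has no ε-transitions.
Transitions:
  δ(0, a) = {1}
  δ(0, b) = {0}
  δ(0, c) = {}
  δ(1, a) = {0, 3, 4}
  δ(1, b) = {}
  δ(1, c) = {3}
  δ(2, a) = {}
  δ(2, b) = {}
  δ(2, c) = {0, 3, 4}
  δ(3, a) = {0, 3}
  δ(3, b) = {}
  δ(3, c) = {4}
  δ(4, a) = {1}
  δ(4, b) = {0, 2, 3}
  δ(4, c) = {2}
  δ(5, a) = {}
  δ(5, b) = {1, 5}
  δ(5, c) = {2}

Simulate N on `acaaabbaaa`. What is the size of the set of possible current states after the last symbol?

Start: {1}
read a: {0, 3, 4}
read c: {2, 4}
read a: {1}
read a: {0, 3, 4}
read a: {0, 1, 3}
read b: {0}
read b: {0}
read a: {1}
read a: {0, 3, 4}
read a: {0, 1, 3}
Final reachable set {0, 1, 3} has 3 states.

3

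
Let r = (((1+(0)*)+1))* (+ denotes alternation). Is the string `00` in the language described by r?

Split into 2 pieces 0 · 0; each matches ((1+(0)*)+1).

yes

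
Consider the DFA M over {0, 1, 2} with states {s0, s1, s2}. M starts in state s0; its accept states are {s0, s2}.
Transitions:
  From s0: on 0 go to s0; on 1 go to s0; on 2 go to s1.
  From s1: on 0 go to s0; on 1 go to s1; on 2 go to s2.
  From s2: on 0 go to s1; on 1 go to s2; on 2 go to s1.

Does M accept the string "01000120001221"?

s0 --0--> s0
s0 --1--> s0
s0 --0--> s0
s0 --0--> s0
s0 --0--> s0
s0 --1--> s0
s0 --2--> s1
s1 --0--> s0
s0 --0--> s0
s0 --0--> s0
s0 --1--> s0
s0 --2--> s1
s1 --2--> s2
s2 --1--> s2
End in state s2, which is an accepting state.

accepted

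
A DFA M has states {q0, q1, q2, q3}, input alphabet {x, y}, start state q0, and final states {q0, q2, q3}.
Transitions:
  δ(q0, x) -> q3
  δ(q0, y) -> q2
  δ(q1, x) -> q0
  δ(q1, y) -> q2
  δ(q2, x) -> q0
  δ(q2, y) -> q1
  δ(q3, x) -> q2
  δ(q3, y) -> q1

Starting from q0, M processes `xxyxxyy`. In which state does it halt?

q0 --x--> q3
q3 --x--> q2
q2 --y--> q1
q1 --x--> q0
q0 --x--> q3
q3 --y--> q1
q1 --y--> q2

q2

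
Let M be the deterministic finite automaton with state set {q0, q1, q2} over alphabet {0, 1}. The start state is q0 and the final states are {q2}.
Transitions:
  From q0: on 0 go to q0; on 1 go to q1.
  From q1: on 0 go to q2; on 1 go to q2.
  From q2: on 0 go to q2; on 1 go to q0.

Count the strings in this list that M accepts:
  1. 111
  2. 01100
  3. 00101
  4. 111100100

111: rejected
01100: accepted
00101: rejected
111100100: rejected

1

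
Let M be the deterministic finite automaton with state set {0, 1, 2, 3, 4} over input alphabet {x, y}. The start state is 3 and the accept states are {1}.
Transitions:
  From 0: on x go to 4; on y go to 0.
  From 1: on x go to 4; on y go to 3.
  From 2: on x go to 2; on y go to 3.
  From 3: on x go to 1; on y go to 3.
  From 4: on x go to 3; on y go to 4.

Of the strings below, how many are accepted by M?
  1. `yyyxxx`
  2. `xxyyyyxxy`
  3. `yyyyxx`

`yyyxxx`: rejected
`xxyyyyxxy`: rejected
`yyyyxx`: rejected

0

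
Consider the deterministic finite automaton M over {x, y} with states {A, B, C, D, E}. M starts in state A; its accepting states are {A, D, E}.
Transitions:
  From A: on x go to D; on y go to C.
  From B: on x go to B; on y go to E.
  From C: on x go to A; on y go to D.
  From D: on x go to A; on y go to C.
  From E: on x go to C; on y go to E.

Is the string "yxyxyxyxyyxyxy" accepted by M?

rejected

A --y--> C
C --x--> A
A --y--> C
C --x--> A
A --y--> C
C --x--> A
A --y--> C
C --x--> A
A --y--> C
C --y--> D
D --x--> A
A --y--> C
C --x--> A
A --y--> C
End in state C, which is not an accepting state.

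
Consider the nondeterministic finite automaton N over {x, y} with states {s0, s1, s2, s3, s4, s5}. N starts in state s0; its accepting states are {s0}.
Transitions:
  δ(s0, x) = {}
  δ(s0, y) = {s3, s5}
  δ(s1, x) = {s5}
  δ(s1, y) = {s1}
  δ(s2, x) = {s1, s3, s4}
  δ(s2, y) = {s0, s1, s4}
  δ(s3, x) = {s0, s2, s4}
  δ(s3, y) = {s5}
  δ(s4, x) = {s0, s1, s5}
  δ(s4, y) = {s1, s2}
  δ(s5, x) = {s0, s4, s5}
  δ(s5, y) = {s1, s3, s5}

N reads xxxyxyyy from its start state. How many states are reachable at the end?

0

Start: {s0}
read x: {}
The reachable set is empty and stays empty for the remaining 7 symbols.
Final reachable set {} has 0 states.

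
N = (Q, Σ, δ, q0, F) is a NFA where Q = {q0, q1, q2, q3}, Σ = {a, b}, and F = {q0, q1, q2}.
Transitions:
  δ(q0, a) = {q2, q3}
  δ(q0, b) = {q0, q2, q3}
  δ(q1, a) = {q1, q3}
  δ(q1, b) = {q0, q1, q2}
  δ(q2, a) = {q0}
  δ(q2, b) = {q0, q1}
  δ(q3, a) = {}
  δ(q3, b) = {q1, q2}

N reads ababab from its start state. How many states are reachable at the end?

4

Start: {q0}
read a: {q2, q3}
read b: {q0, q1, q2}
read a: {q0, q1, q2, q3}
read b: {q0, q1, q2, q3}
read a: {q0, q1, q2, q3}
read b: {q0, q1, q2, q3}
Final reachable set {q0, q1, q2, q3} has 4 states.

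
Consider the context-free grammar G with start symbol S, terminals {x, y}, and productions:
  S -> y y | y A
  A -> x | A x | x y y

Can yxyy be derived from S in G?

yes

S ⇒ yA ⇒ yxyy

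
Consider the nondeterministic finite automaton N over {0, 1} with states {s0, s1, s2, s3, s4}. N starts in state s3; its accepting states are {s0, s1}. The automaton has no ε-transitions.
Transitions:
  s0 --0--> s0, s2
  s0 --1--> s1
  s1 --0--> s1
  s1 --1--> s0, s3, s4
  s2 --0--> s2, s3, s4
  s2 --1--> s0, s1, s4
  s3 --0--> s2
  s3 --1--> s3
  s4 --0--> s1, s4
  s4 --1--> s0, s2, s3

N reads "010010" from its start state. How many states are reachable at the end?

Start: {s3}
read 0: {s2}
read 1: {s0, s1, s4}
read 0: {s0, s1, s2, s4}
read 0: {s0, s1, s2, s3, s4}
read 1: {s0, s1, s2, s3, s4}
read 0: {s0, s1, s2, s3, s4}
Final reachable set {s0, s1, s2, s3, s4} has 5 states.

5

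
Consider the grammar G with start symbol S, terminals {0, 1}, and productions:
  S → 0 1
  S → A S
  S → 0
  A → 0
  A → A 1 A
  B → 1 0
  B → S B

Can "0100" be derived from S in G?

yes

S ⇒ AS ⇒ A1AS ⇒ 01AS ⇒ 010S ⇒ 0100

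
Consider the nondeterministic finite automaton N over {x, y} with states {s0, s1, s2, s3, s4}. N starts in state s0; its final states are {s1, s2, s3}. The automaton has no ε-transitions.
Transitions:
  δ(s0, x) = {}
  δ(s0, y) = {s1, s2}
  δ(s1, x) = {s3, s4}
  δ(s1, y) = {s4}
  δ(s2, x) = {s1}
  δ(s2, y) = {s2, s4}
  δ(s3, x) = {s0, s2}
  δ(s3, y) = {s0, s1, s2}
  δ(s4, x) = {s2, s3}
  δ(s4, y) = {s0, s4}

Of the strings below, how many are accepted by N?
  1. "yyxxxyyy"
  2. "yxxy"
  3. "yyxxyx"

"yyxxxyyy": accepted
"yxxy": accepted
"yyxxyx": accepted

3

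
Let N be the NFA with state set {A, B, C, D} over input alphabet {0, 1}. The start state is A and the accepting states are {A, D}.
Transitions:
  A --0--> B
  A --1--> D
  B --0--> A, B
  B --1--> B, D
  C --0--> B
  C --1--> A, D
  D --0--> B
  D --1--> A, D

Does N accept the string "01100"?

accepted

Start: {A}
read 0: {B}
read 1: {B, D}
read 1: {A, B, D}
read 0: {A, B}
read 0: {A, B}
Reachable ∩ accepting = {A} — nonempty.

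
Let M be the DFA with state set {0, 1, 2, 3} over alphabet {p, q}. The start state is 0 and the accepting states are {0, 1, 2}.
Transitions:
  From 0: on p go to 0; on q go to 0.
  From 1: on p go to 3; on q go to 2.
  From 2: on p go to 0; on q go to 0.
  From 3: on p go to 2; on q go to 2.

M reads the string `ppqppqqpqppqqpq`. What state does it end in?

0 --p--> 0
0 --p--> 0
0 --q--> 0
0 --p--> 0
0 --p--> 0
0 --q--> 0
0 --q--> 0
0 --p--> 0
0 --q--> 0
0 --p--> 0
0 --p--> 0
0 --q--> 0
0 --q--> 0
0 --p--> 0
0 --q--> 0

0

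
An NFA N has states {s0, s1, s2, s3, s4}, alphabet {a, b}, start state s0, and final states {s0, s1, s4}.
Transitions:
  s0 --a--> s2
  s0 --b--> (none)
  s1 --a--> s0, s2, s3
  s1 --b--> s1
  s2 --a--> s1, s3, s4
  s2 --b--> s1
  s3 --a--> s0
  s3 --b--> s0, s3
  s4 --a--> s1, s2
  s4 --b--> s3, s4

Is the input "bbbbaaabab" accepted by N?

Start: {s0}
read b: {}
The reachable set is empty and stays empty for the remaining 9 symbols.
Reachable ∩ accepting = {} — empty.

rejected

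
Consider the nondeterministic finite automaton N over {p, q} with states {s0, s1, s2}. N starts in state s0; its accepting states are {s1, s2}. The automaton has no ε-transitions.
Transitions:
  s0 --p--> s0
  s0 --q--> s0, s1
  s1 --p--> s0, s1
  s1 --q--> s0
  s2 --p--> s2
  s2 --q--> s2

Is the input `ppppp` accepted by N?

rejected

Start: {s0}
read p: {s0}
read p: {s0}
read p: {s0}
read p: {s0}
read p: {s0}
Reachable ∩ accepting = {} — empty.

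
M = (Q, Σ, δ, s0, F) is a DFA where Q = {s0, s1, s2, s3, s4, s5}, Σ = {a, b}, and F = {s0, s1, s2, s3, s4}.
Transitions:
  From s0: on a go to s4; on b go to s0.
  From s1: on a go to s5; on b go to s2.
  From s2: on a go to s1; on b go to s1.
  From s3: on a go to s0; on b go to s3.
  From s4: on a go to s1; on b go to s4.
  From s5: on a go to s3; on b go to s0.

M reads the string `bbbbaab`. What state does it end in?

s0 --b--> s0
s0 --b--> s0
s0 --b--> s0
s0 --b--> s0
s0 --a--> s4
s4 --a--> s1
s1 --b--> s2

s2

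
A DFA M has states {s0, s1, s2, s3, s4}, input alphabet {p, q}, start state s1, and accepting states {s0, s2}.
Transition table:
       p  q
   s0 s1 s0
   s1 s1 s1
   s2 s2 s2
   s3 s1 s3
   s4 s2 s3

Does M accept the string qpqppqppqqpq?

s1 --q--> s1
s1 --p--> s1
s1 --q--> s1
s1 --p--> s1
s1 --p--> s1
s1 --q--> s1
s1 --p--> s1
s1 --p--> s1
s1 --q--> s1
s1 --q--> s1
s1 --p--> s1
s1 --q--> s1
End in state s1, which is not an accepting state.

rejected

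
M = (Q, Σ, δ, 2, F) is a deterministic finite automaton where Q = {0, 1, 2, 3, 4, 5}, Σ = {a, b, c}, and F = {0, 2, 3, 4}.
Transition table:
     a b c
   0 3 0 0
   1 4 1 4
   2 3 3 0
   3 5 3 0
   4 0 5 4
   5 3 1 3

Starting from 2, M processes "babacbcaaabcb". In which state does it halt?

2 --b--> 3
3 --a--> 5
5 --b--> 1
1 --a--> 4
4 --c--> 4
4 --b--> 5
5 --c--> 3
3 --a--> 5
5 --a--> 3
3 --a--> 5
5 --b--> 1
1 --c--> 4
4 --b--> 5

5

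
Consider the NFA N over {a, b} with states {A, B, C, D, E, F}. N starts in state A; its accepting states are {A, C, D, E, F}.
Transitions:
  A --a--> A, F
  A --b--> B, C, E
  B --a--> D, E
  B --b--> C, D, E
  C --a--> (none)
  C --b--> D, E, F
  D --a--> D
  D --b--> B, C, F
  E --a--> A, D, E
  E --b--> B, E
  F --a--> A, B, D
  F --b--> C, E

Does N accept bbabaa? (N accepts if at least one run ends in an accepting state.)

Start: {A}
read b: {B, C, E}
read b: {B, C, D, E, F}
read a: {A, B, D, E}
read b: {B, C, D, E, F}
read a: {A, B, D, E}
read a: {A, D, E, F}
Reachable ∩ accepting = {A, D, E, F} — nonempty.

accepted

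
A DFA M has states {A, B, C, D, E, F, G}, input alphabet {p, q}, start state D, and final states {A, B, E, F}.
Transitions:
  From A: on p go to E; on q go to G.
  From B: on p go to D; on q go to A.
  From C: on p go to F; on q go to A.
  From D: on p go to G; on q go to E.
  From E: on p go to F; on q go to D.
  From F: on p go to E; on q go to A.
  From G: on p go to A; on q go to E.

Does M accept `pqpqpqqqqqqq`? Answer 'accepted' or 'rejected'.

rejected

D --p--> G
G --q--> E
E --p--> F
F --q--> A
A --p--> E
E --q--> D
D --q--> E
E --q--> D
D --q--> E
E --q--> D
D --q--> E
E --q--> D
End in state D, which is not an accepting state.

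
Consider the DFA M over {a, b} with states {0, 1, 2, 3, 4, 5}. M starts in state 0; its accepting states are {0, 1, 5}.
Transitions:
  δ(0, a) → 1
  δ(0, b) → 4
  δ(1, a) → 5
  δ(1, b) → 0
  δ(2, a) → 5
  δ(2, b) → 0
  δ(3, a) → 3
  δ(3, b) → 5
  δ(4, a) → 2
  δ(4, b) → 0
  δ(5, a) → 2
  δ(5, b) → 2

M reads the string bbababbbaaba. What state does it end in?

5

0 --b--> 4
4 --b--> 0
0 --a--> 1
1 --b--> 0
0 --a--> 1
1 --b--> 0
0 --b--> 4
4 --b--> 0
0 --a--> 1
1 --a--> 5
5 --b--> 2
2 --a--> 5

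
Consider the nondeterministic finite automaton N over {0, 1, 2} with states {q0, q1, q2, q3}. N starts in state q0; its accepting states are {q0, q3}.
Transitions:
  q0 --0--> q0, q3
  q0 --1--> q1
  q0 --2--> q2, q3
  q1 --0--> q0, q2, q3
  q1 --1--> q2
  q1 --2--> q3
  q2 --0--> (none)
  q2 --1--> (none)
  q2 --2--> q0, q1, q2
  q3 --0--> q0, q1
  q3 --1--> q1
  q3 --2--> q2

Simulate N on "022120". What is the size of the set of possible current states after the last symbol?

Start: {q0}
read 0: {q0, q3}
read 2: {q2, q3}
read 2: {q0, q1, q2}
read 1: {q1, q2}
read 2: {q0, q1, q2, q3}
read 0: {q0, q1, q2, q3}
Final reachable set {q0, q1, q2, q3} has 4 states.

4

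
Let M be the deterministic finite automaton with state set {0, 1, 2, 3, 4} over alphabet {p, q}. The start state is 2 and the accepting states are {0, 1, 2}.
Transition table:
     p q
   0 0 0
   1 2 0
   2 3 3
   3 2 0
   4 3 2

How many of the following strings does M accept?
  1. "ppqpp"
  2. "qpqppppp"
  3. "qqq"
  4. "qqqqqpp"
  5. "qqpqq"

4

"ppqpp": rejected
"qpqppppp": accepted
"qqq": accepted
"qqqqqpp": accepted
"qqpqq": accepted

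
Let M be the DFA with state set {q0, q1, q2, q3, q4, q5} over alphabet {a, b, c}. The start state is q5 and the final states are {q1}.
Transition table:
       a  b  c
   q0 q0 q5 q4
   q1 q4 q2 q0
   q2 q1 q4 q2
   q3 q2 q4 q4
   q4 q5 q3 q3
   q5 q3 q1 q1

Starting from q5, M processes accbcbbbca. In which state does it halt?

q2

q5 --a--> q3
q3 --c--> q4
q4 --c--> q3
q3 --b--> q4
q4 --c--> q3
q3 --b--> q4
q4 --b--> q3
q3 --b--> q4
q4 --c--> q3
q3 --a--> q2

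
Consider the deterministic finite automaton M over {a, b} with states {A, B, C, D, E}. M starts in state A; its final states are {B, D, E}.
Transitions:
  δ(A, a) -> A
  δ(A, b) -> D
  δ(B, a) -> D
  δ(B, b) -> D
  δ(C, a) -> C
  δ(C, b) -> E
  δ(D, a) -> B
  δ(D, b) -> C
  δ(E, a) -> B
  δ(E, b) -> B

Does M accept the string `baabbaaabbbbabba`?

A --b--> D
D --a--> B
B --a--> D
D --b--> C
C --b--> E
E --a--> B
B --a--> D
D --a--> B
B --b--> D
D --b--> C
C --b--> E
E --b--> B
B --a--> D
D --b--> C
C --b--> E
E --a--> B
End in state B, which is an accepting state.

accepted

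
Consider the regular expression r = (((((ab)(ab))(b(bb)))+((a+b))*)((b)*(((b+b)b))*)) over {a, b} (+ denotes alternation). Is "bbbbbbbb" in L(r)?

Split as ε·bbbbbbbb: ((((ab)(ab))(b(bb)))+((a+b))*) matches ε and ((b)*(((b+b)b))*) matches bbbbbbbb.

yes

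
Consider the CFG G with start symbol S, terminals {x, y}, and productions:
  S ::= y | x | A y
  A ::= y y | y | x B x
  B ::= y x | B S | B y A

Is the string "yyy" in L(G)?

yes

S ⇒ Ay ⇒ yyy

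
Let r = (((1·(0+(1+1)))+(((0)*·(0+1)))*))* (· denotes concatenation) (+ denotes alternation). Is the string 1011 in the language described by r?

Split into 4 pieces 1 · 0 · 1 · 1; each matches ((1·(0+(1+1)))+(((0)*·(0+1)))*).

yes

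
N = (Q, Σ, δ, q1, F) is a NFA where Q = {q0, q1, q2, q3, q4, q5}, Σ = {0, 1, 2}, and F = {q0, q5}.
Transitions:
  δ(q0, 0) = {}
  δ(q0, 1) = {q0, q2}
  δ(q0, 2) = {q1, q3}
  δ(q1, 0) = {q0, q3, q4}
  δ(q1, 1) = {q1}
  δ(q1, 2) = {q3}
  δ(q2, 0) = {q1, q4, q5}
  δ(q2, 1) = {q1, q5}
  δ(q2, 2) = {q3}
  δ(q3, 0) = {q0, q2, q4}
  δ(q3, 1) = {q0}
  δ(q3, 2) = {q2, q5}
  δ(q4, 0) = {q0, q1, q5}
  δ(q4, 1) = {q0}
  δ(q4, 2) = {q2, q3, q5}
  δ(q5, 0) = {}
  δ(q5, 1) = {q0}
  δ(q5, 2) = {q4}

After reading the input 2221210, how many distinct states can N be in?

Start: {q1}
read 2: {q3}
read 2: {q2, q5}
read 2: {q3, q4}
read 1: {q0}
read 2: {q1, q3}
read 1: {q0, q1}
read 0: {q0, q3, q4}
Final reachable set {q0, q3, q4} has 3 states.

3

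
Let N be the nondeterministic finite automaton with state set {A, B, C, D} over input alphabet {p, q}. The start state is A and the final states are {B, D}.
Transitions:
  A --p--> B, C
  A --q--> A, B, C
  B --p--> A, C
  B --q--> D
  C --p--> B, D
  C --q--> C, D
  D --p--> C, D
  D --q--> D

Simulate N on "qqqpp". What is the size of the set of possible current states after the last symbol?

Start: {A}
read q: {A, B, C}
read q: {A, B, C, D}
read q: {A, B, C, D}
read p: {A, B, C, D}
read p: {A, B, C, D}
Final reachable set {A, B, C, D} has 4 states.

4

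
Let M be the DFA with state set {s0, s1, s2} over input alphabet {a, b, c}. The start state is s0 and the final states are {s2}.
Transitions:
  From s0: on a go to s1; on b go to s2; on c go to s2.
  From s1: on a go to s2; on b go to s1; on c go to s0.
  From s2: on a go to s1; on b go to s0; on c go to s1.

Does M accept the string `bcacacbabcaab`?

rejected

s0 --b--> s2
s2 --c--> s1
s1 --a--> s2
s2 --c--> s1
s1 --a--> s2
s2 --c--> s1
s1 --b--> s1
s1 --a--> s2
s2 --b--> s0
s0 --c--> s2
s2 --a--> s1
s1 --a--> s2
s2 --b--> s0
End in state s0, which is not an accepting state.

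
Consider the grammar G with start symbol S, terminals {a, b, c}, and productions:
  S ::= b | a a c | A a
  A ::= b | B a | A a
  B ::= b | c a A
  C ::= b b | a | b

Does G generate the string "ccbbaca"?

no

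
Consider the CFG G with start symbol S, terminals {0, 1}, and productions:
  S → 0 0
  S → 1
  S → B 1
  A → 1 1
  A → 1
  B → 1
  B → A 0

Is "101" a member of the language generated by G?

S ⇒ B1 ⇒ A01 ⇒ 101

yes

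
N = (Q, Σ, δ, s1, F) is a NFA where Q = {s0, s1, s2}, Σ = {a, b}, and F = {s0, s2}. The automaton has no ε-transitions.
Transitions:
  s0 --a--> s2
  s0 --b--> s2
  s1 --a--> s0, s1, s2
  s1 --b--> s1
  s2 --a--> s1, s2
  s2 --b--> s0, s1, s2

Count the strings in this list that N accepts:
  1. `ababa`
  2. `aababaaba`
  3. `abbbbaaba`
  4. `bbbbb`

`ababa`: accepted
`aababaaba`: accepted
`abbbbaaba`: accepted
`bbbbb`: rejected

3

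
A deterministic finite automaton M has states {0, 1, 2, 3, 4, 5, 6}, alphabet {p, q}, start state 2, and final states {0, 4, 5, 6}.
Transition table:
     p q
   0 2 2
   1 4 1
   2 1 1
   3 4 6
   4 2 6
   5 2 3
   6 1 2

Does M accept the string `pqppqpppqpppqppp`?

2 --p--> 1
1 --q--> 1
1 --p--> 4
4 --p--> 2
2 --q--> 1
1 --p--> 4
4 --p--> 2
2 --p--> 1
1 --q--> 1
1 --p--> 4
4 --p--> 2
2 --p--> 1
1 --q--> 1
1 --p--> 4
4 --p--> 2
2 --p--> 1
End in state 1, which is not an accepting state.

rejected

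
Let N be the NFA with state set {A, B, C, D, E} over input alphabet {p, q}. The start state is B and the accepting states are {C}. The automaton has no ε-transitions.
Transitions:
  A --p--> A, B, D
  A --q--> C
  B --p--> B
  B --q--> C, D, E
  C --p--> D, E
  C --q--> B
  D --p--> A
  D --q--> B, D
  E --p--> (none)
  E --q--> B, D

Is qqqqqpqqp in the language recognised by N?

Start: {B}
read q: {C, D, E}
read q: {B, D}
read q: {B, C, D, E}
read q: {B, C, D, E}
read q: {B, C, D, E}
read p: {A, B, D, E}
read q: {B, C, D, E}
read q: {B, C, D, E}
read p: {A, B, D, E}
Reachable ∩ accepting = {} — empty.

rejected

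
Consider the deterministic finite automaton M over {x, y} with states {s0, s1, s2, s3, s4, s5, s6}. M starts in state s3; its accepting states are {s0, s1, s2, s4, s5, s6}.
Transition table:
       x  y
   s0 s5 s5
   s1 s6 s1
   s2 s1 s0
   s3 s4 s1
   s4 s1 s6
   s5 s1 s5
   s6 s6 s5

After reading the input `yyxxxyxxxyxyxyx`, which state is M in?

s3 --y--> s1
s1 --y--> s1
s1 --x--> s6
s6 --x--> s6
s6 --x--> s6
s6 --y--> s5
s5 --x--> s1
s1 --x--> s6
s6 --x--> s6
s6 --y--> s5
s5 --x--> s1
s1 --y--> s1
s1 --x--> s6
s6 --y--> s5
s5 --x--> s1

s1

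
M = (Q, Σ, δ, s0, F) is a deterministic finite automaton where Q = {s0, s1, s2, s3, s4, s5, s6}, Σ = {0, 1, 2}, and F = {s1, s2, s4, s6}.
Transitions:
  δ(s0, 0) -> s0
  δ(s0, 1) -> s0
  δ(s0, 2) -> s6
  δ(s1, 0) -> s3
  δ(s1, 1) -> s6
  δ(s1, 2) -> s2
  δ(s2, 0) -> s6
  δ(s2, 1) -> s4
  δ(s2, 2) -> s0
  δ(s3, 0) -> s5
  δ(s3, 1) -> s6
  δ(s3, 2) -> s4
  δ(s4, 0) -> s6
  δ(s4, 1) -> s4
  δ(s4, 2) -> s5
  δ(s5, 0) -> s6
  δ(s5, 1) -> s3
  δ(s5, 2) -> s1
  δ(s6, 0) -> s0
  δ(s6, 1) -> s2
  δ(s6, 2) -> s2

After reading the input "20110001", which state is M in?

s0 --2--> s6
s6 --0--> s0
s0 --1--> s0
s0 --1--> s0
s0 --0--> s0
s0 --0--> s0
s0 --0--> s0
s0 --1--> s0

s0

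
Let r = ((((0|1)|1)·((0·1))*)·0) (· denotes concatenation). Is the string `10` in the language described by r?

yes

Split as 1·0: (((0|1)|1)·((0·1))*) matches 1 and 0 matches 0.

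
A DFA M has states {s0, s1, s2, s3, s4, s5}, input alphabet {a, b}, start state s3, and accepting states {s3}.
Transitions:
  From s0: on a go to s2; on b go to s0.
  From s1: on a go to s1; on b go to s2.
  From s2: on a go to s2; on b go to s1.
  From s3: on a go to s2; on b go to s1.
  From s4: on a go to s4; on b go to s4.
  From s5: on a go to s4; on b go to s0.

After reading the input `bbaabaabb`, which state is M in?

s1

s3 --b--> s1
s1 --b--> s2
s2 --a--> s2
s2 --a--> s2
s2 --b--> s1
s1 --a--> s1
s1 --a--> s1
s1 --b--> s2
s2 --b--> s1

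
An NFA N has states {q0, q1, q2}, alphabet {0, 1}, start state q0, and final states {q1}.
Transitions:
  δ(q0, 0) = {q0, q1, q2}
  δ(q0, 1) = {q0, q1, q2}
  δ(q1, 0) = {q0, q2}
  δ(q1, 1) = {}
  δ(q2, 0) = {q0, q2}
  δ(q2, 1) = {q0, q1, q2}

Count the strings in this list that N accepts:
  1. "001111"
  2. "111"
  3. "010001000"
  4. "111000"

4

"001111": accepted
"111": accepted
"010001000": accepted
"111000": accepted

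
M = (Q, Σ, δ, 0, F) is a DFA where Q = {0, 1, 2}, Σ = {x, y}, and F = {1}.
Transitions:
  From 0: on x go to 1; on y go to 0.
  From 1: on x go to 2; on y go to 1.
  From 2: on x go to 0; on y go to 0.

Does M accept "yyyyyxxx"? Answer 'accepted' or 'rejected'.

rejected

0 --y--> 0
0 --y--> 0
0 --y--> 0
0 --y--> 0
0 --y--> 0
0 --x--> 1
1 --x--> 2
2 --x--> 0
End in state 0, which is not an accepting state.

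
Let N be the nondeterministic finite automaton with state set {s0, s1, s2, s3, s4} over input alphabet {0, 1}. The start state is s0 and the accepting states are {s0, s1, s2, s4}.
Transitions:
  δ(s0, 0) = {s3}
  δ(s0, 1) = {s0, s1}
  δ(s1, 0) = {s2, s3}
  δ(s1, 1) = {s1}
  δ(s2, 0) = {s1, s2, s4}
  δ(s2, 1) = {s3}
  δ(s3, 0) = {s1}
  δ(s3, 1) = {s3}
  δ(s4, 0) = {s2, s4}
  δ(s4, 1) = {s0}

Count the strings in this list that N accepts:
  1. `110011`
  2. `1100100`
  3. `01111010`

3

`110011`: accepted
`1100100`: accepted
`01111010`: accepted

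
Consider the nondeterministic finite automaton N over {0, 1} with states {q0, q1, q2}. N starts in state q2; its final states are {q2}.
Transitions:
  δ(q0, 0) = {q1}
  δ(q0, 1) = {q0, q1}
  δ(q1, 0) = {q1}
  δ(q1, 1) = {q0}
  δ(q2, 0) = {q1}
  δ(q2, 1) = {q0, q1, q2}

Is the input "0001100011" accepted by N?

Start: {q2}
read 0: {q1}
read 0: {q1}
read 0: {q1}
read 1: {q0}
read 1: {q0, q1}
read 0: {q1}
read 0: {q1}
read 0: {q1}
read 1: {q0}
read 1: {q0, q1}
Reachable ∩ accepting = {} — empty.

rejected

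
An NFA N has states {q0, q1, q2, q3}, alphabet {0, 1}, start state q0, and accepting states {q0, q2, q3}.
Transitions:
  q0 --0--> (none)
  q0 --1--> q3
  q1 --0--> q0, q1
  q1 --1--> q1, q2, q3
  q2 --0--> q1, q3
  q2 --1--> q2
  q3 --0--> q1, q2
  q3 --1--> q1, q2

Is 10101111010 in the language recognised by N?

Start: {q0}
read 1: {q3}
read 0: {q1, q2}
read 1: {q1, q2, q3}
read 0: {q0, q1, q2, q3}
read 1: {q1, q2, q3}
read 1: {q1, q2, q3}
read 1: {q1, q2, q3}
read 1: {q1, q2, q3}
read 0: {q0, q1, q2, q3}
read 1: {q1, q2, q3}
read 0: {q0, q1, q2, q3}
Reachable ∩ accepting = {q0, q2, q3} — nonempty.

accepted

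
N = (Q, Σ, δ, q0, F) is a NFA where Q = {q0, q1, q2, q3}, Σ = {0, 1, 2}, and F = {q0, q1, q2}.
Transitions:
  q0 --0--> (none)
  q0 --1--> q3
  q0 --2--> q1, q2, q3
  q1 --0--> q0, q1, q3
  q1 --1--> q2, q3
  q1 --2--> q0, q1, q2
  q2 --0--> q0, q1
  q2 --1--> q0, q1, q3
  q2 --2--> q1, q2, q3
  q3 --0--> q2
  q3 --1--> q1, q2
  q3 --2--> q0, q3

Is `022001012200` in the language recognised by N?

rejected

Start: {q0}
read 0: {}
The reachable set is empty and stays empty for the remaining 11 symbols.
Reachable ∩ accepting = {} — empty.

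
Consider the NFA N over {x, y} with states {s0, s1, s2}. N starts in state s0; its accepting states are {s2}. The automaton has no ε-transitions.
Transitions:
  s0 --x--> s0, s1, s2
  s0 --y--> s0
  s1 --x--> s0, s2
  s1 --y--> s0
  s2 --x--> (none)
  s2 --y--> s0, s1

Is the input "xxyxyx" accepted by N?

accepted

Start: {s0}
read x: {s0, s1, s2}
read x: {s0, s1, s2}
read y: {s0, s1}
read x: {s0, s1, s2}
read y: {s0, s1}
read x: {s0, s1, s2}
Reachable ∩ accepting = {s2} — nonempty.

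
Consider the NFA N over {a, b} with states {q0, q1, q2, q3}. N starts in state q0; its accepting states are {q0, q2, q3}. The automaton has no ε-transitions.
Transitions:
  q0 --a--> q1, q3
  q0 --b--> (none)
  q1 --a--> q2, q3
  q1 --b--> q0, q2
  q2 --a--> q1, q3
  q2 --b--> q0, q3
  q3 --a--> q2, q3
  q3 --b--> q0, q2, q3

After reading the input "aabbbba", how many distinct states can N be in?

Start: {q0}
read a: {q1, q3}
read a: {q2, q3}
read b: {q0, q2, q3}
read b: {q0, q2, q3}
read b: {q0, q2, q3}
read b: {q0, q2, q3}
read a: {q1, q2, q3}
Final reachable set {q1, q2, q3} has 3 states.

3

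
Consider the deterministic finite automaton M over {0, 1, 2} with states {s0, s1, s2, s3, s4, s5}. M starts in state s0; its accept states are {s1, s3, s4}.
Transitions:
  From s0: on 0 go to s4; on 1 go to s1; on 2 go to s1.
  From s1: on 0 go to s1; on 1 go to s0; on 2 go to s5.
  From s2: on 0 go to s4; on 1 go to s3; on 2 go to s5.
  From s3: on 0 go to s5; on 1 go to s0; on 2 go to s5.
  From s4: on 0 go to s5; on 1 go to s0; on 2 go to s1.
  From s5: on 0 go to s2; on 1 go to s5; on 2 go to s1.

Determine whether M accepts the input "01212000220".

s0 --0--> s4
s4 --1--> s0
s0 --2--> s1
s1 --1--> s0
s0 --2--> s1
s1 --0--> s1
s1 --0--> s1
s1 --0--> s1
s1 --2--> s5
s5 --2--> s1
s1 --0--> s1
End in state s1, which is an accepting state.

accepted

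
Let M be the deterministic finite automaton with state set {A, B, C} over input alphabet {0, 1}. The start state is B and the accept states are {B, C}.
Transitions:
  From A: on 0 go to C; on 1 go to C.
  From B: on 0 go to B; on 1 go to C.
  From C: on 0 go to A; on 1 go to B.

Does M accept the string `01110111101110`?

B --0--> B
B --1--> C
C --1--> B
B --1--> C
C --0--> A
A --1--> C
C --1--> B
B --1--> C
C --1--> B
B --0--> B
B --1--> C
C --1--> B
B --1--> C
C --0--> A
End in state A, which is not an accepting state.

rejected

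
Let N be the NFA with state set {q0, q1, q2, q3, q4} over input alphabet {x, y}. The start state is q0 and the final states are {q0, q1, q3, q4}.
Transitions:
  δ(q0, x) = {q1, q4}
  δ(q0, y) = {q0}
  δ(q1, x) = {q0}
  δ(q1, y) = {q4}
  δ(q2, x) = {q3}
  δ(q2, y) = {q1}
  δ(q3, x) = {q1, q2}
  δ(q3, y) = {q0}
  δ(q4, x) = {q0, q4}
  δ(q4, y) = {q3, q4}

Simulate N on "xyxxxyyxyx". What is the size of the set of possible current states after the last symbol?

Start: {q0}
read x: {q1, q4}
read y: {q3, q4}
read x: {q0, q1, q2, q4}
read x: {q0, q1, q3, q4}
read x: {q0, q1, q2, q4}
read y: {q0, q1, q3, q4}
read y: {q0, q3, q4}
read x: {q0, q1, q2, q4}
read y: {q0, q1, q3, q4}
read x: {q0, q1, q2, q4}
Final reachable set {q0, q1, q2, q4} has 4 states.

4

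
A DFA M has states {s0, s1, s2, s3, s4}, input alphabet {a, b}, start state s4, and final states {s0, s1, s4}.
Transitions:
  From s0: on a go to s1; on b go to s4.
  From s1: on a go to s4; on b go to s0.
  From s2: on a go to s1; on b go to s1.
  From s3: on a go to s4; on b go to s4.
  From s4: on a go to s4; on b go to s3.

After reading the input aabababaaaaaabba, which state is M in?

s4 --a--> s4
s4 --a--> s4
s4 --b--> s3
s3 --a--> s4
s4 --b--> s3
s3 --a--> s4
s4 --b--> s3
s3 --a--> s4
s4 --a--> s4
s4 --a--> s4
s4 --a--> s4
s4 --a--> s4
s4 --a--> s4
s4 --b--> s3
s3 --b--> s4
s4 --a--> s4

s4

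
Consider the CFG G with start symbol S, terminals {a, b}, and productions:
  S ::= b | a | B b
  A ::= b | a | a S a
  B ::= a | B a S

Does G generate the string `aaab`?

yes

S ⇒ Bb ⇒ BaSb ⇒ aaSb ⇒ aaab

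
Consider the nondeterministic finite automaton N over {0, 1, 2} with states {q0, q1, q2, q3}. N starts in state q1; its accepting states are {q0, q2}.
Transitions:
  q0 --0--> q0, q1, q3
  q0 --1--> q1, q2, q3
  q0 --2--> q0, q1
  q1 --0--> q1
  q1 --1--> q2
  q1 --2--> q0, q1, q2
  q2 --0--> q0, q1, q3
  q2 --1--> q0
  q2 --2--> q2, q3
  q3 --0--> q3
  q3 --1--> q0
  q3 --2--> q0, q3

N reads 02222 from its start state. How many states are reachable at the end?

4

Start: {q1}
read 0: {q1}
read 2: {q0, q1, q2}
read 2: {q0, q1, q2, q3}
read 2: {q0, q1, q2, q3}
read 2: {q0, q1, q2, q3}
Final reachable set {q0, q1, q2, q3} has 4 states.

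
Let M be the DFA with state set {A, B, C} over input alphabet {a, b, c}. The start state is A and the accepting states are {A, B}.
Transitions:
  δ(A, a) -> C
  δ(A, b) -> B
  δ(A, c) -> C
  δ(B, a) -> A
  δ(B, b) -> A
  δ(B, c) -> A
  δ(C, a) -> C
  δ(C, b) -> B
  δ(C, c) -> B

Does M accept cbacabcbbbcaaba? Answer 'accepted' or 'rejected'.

accepted

A --c--> C
C --b--> B
B --a--> A
A --c--> C
C --a--> C
C --b--> B
B --c--> A
A --b--> B
B --b--> A
A --b--> B
B --c--> A
A --a--> C
C --a--> C
C --b--> B
B --a--> A
End in state A, which is an accepting state.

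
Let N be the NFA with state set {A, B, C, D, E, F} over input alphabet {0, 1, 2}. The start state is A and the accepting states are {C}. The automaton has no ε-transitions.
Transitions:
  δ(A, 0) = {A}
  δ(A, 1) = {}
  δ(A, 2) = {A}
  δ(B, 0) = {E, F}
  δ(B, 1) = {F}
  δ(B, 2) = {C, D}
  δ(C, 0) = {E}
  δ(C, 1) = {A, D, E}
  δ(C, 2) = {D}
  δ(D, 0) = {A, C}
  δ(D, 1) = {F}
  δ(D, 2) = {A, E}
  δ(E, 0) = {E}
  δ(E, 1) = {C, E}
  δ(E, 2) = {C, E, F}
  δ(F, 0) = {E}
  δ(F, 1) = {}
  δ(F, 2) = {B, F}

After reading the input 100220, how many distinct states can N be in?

Start: {A}
read 1: {}
The reachable set is empty and stays empty for the remaining 5 symbols.
Final reachable set {} has 0 states.

0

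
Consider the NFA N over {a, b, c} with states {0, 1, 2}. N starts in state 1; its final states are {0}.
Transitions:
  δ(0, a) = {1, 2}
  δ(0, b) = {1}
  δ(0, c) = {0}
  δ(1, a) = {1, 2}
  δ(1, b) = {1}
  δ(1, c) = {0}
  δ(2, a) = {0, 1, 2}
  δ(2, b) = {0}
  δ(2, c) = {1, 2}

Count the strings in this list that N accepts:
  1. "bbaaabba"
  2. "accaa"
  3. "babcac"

2

"bbaaabba": rejected
"accaa": accepted
"babcac": accepted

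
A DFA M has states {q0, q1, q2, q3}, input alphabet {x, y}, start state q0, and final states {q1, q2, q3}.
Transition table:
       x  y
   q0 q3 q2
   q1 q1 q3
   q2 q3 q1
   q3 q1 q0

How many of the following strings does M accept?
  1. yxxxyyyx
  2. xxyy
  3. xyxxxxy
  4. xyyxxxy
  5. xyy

yxxxyyyx: accepted
xxyy: rejected
xyxxxxy: accepted
xyyxxxy: accepted
xyy: accepted

4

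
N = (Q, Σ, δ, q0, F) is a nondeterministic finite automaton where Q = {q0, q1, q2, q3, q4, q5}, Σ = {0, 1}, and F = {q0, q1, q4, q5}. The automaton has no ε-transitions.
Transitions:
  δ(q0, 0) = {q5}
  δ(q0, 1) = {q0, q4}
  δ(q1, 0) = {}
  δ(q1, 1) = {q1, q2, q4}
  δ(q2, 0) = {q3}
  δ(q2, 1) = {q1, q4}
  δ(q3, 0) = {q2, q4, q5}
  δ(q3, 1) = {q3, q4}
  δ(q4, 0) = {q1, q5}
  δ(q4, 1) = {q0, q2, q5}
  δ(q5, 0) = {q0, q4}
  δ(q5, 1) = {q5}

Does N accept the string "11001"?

accepted

Start: {q0}
read 1: {q0, q4}
read 1: {q0, q2, q4, q5}
read 0: {q0, q1, q3, q4, q5}
read 0: {q0, q1, q2, q4, q5}
read 1: {q0, q1, q2, q4, q5}
Reachable ∩ accepting = {q0, q1, q4, q5} — nonempty.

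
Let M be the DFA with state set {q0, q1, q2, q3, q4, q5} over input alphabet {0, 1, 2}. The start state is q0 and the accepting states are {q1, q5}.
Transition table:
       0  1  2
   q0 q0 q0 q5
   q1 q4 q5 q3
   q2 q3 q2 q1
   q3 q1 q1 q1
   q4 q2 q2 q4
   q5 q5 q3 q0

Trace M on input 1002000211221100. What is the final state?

q0 --1--> q0
q0 --0--> q0
q0 --0--> q0
q0 --2--> q5
q5 --0--> q5
q5 --0--> q5
q5 --0--> q5
q5 --2--> q0
q0 --1--> q0
q0 --1--> q0
q0 --2--> q5
q5 --2--> q0
q0 --1--> q0
q0 --1--> q0
q0 --0--> q0
q0 --0--> q0

q0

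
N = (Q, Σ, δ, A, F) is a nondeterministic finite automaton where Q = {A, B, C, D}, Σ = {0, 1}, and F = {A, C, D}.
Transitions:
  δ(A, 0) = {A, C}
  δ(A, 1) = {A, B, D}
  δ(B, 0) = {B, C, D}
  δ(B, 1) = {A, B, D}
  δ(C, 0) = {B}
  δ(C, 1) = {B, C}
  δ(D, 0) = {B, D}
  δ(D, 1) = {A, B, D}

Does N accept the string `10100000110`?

accepted

Start: {A}
read 1: {A, B, D}
read 0: {A, B, C, D}
read 1: {A, B, C, D}
read 0: {A, B, C, D}
read 0: {A, B, C, D}
read 0: {A, B, C, D}
read 0: {A, B, C, D}
read 0: {A, B, C, D}
read 1: {A, B, C, D}
read 1: {A, B, C, D}
read 0: {A, B, C, D}
Reachable ∩ accepting = {A, C, D} — nonempty.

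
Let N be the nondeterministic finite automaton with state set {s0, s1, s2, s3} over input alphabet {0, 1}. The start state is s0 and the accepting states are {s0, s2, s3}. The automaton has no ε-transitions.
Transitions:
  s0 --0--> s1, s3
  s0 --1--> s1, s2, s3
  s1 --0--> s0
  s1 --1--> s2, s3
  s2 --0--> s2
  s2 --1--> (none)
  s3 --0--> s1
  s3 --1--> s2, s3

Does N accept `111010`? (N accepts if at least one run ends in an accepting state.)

Start: {s0}
read 1: {s1, s2, s3}
read 1: {s2, s3}
read 1: {s2, s3}
read 0: {s1, s2}
read 1: {s2, s3}
read 0: {s1, s2}
Reachable ∩ accepting = {s2} — nonempty.

accepted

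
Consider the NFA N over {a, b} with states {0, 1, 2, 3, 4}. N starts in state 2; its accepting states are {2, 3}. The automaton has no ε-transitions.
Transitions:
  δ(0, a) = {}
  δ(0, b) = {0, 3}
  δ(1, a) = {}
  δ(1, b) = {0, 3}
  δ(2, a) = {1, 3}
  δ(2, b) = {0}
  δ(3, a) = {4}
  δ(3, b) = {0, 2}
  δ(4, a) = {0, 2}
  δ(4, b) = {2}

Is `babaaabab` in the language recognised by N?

Start: {2}
read b: {0}
read a: {}
The reachable set is empty and stays empty for the remaining 7 symbols.
Reachable ∩ accepting = {} — empty.

rejected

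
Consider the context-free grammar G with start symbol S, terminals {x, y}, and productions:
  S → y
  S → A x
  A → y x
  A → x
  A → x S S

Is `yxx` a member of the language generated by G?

S ⇒ Ax ⇒ yxx

yes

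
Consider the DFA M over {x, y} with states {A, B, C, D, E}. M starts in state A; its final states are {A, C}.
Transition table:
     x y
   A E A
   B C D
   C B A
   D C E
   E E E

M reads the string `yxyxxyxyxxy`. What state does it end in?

A --y--> A
A --x--> E
E --y--> E
E --x--> E
E --x--> E
E --y--> E
E --x--> E
E --y--> E
E --x--> E
E --x--> E
E --y--> E

E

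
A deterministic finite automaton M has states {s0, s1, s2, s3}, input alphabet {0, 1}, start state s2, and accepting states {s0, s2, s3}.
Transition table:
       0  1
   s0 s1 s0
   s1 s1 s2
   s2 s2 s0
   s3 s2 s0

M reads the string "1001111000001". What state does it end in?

s2

s2 --1--> s0
s0 --0--> s1
s1 --0--> s1
s1 --1--> s2
s2 --1--> s0
s0 --1--> s0
s0 --1--> s0
s0 --0--> s1
s1 --0--> s1
s1 --0--> s1
s1 --0--> s1
s1 --0--> s1
s1 --1--> s2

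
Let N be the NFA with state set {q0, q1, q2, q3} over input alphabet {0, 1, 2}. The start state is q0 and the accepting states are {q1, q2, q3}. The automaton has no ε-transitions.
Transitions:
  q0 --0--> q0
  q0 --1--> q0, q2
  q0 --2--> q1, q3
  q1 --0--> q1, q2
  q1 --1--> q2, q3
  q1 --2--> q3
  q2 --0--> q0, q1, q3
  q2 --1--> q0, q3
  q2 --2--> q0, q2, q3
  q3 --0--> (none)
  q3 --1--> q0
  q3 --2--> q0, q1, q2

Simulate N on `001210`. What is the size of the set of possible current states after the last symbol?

Start: {q0}
read 0: {q0}
read 0: {q0}
read 1: {q0, q2}
read 2: {q0, q1, q2, q3}
read 1: {q0, q2, q3}
read 0: {q0, q1, q3}
Final reachable set {q0, q1, q3} has 3 states.

3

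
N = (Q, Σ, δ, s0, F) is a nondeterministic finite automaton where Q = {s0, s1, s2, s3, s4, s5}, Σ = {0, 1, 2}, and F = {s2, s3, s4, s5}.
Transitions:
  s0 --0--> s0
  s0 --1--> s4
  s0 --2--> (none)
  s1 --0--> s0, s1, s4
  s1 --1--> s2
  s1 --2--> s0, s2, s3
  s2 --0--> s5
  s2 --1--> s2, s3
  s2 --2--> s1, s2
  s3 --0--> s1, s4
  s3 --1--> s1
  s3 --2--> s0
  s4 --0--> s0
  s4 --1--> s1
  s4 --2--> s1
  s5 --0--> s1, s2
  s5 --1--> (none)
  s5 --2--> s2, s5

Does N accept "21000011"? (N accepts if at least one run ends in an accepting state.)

Start: {s0}
read 2: {}
The reachable set is empty and stays empty for the remaining 7 symbols.
Reachable ∩ accepting = {} — empty.

rejected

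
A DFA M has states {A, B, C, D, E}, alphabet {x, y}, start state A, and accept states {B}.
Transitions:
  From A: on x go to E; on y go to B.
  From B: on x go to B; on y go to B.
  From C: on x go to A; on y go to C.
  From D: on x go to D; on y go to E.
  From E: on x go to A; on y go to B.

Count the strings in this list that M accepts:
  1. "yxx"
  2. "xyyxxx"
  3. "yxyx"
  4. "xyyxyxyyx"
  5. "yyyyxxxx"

5

"yxx": accepted
"xyyxxx": accepted
"yxyx": accepted
"xyyxyxyyx": accepted
"yyyyxxxx": accepted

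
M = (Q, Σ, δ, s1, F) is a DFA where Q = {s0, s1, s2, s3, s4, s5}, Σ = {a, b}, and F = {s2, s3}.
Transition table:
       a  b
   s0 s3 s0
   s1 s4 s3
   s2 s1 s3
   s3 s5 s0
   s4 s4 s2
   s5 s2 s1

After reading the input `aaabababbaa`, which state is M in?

s2

s1 --a--> s4
s4 --a--> s4
s4 --a--> s4
s4 --b--> s2
s2 --a--> s1
s1 --b--> s3
s3 --a--> s5
s5 --b--> s1
s1 --b--> s3
s3 --a--> s5
s5 --a--> s2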